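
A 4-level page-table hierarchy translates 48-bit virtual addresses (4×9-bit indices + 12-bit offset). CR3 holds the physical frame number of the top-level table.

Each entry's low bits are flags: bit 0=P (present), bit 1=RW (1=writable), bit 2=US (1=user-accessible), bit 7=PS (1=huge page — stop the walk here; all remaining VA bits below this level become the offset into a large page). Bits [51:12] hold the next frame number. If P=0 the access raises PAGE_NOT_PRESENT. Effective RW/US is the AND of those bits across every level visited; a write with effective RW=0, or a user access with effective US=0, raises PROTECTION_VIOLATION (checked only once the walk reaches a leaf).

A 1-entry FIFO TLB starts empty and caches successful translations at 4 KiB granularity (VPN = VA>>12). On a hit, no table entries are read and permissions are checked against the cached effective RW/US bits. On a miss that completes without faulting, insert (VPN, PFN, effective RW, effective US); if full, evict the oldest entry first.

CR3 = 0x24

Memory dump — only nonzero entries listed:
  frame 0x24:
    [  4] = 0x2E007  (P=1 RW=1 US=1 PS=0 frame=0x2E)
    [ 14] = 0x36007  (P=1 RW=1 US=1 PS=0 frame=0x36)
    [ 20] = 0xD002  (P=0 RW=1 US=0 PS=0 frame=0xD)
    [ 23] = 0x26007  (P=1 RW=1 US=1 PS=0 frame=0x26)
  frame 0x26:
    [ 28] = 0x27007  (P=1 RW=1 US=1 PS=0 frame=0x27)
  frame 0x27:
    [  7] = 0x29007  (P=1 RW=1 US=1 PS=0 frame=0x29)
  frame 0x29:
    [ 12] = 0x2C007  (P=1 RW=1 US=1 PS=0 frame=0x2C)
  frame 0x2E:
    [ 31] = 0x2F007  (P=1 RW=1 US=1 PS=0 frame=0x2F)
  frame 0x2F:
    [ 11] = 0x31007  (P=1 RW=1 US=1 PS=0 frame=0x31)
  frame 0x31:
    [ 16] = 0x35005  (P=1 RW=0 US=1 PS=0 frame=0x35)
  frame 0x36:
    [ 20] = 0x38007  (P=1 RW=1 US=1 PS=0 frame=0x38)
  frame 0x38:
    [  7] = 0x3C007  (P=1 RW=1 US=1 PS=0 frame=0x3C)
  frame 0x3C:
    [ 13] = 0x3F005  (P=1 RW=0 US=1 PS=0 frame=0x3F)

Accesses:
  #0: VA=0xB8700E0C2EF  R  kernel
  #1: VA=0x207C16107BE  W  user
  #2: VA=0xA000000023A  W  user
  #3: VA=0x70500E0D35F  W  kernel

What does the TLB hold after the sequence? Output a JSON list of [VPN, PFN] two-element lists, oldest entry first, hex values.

Trace:
#0 VA=0xB8700E0C2EF (r,kernel):
  L0 @0x24[23] → 0x26007  P=1,RW=1,US=1,PS=0
  L1 @0x26[28] → 0x27007  P=1,RW=1,US=1,PS=0
  L2 @0x27[7] → 0x29007  P=1,RW=1,US=1,PS=0
  L3 @0x29[12] → 0x2C007  P=1,RW=1,US=1,PS=0
  → PA=0x2C2EF  (4 entries read)
#1 VA=0x207C16107BE (w,user):
  L0 @0x24[4] → 0x2E007  P=1,RW=1,US=1,PS=0
  L1 @0x2E[31] → 0x2F007  P=1,RW=1,US=1,PS=0
  L2 @0x2F[11] → 0x31007  P=1,RW=1,US=1,PS=0
  L3 @0x31[16] → 0x35005  P=1,RW=0,US=1,PS=0
  ✗ PROTECTION_VIOLATION  [4 reads]
#2 VA=0xA000000023A (w,user):
  L0 @0x24[20] → 0xD002  P=0,RW=1,US=0,PS=0
  ✗ PAGE_NOT_PRESENT  [1 reads]
#3 VA=0x70500E0D35F (w,kernel):
  L0 @0x24[14] → 0x36007  P=1,RW=1,US=1,PS=0
  L1 @0x36[20] → 0x38007  P=1,RW=1,US=1,PS=0
  L2 @0x38[7] → 0x3C007  P=1,RW=1,US=1,PS=0
  L3 @0x3C[13] → 0x3F005  P=1,RW=0,US=1,PS=0
  ✗ PROTECTION_VIOLATION  [4 reads]

TLB: [["0xB8700E0C", "0x2C"]]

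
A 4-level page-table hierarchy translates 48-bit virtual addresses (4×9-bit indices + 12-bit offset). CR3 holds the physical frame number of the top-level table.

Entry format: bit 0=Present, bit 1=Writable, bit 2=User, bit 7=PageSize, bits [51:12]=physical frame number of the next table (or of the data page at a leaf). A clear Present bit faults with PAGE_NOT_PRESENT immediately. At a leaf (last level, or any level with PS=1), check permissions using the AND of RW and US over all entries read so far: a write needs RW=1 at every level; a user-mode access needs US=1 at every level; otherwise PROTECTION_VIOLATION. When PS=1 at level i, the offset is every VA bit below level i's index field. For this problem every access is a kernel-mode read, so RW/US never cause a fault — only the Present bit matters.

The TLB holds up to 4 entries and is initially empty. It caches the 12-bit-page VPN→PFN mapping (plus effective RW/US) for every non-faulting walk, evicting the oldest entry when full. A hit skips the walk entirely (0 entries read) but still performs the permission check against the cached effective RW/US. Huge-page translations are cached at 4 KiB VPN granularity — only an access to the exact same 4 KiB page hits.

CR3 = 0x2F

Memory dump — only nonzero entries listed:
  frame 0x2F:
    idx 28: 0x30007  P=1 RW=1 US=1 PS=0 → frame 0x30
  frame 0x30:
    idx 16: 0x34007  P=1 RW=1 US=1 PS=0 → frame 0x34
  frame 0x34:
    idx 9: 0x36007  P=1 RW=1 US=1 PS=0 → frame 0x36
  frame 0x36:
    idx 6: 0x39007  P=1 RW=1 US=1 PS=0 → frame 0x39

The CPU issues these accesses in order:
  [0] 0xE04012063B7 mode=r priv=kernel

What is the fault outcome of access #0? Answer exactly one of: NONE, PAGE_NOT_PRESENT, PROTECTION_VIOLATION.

Per-access translation:
#0 VA=0xE04012063B7 (r,kernel):
  [0] read 0x2F idx=28: raw=0x30007 flags P=1 W=1 U=1 S=0
  [1] read 0x30 idx=16: raw=0x34007 flags P=1 W=1 U=1 S=0
  [2] read 0x34 idx=9: raw=0x36007 flags P=1 W=1 U=1 S=0
  [3] read 0x36 idx=6: raw=0x39007 flags P=1 W=1 U=1 S=0
  ⇒ phys 0x393B7  [4 reads]

Access #0 fault: NONE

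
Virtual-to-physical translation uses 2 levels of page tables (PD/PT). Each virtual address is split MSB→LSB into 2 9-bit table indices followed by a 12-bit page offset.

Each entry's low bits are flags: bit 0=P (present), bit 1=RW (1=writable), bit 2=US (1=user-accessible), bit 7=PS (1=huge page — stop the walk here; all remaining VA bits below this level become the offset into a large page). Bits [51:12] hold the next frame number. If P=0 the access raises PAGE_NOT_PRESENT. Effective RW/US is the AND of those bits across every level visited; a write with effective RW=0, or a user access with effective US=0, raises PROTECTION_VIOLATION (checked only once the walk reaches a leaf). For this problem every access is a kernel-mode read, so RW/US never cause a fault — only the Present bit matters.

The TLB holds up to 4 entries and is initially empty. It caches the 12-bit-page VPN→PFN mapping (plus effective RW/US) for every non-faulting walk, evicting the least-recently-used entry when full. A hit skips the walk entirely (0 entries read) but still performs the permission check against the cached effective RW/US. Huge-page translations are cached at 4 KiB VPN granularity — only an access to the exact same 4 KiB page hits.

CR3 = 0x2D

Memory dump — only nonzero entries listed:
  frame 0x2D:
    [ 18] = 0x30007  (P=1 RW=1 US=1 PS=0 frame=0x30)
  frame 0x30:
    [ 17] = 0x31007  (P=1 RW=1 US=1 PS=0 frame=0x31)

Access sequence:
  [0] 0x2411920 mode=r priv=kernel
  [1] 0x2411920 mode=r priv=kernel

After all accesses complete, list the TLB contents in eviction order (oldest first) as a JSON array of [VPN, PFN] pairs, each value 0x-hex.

Walk each access:
#0 VA=0x2411920 (r,kernel):
  lvl0: tbl 0x2D, slot 18 ⇒ 0x30007 (P1/RW1/US1/PS0)
  lvl1: tbl 0x30, slot 17 ⇒ 0x31007 (P1/RW1/US1/PS0)
  ⇒ phys 0x31920  [2 reads]
#1 VA=0x2411920 (r,kernel):
  TLB hit vpn=0x2411 → PA=0x31920

TLB: [["0x2411", "0x31"]]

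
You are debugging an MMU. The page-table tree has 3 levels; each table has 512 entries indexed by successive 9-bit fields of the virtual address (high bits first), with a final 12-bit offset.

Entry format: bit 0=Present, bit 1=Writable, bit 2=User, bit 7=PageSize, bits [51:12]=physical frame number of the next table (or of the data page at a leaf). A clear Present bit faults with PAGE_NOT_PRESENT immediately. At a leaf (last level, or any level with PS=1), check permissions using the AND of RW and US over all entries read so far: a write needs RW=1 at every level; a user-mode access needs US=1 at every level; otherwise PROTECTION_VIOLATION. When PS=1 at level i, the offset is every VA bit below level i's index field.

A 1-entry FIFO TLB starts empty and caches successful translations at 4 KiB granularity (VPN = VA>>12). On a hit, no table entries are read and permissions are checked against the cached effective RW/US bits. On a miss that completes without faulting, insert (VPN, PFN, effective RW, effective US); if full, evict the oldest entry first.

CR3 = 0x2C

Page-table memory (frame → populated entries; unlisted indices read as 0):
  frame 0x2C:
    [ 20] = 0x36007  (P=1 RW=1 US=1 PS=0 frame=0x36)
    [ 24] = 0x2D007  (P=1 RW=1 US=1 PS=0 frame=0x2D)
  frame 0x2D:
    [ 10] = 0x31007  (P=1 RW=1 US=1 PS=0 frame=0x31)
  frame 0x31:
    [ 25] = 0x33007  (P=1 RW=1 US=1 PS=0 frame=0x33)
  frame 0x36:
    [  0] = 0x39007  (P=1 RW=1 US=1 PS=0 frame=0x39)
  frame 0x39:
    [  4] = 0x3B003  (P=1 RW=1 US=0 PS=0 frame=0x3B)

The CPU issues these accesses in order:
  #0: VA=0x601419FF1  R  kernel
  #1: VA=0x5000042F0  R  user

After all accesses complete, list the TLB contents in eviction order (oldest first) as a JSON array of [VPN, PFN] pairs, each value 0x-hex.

Walk each access:
#0 VA=0x601419FF1 (r,kernel):
  L0 @0x2C[24] → 0x2D007  P=1,RW=1,US=1,PS=0
  L1 @0x2D[10] → 0x31007  P=1,RW=1,US=1,PS=0
  L2 @0x31[25] → 0x33007  P=1,RW=1,US=1,PS=0
  ⇒ phys 0x33FF1  [3 reads]
#1 VA=0x5000042F0 (r,user):
  L0 @0x2C[20] → 0x36007  P=1,RW=1,US=1,PS=0
  L1 @0x36[0] → 0x39007  P=1,RW=1,US=1,PS=0
  L2 @0x39[4] → 0x3B003  P=1,RW=1,US=0,PS=0
  ⇒ fault: PROTECTION_VIOLATION  — 3 lookups

TLB: [["0x601419", "0x33"]]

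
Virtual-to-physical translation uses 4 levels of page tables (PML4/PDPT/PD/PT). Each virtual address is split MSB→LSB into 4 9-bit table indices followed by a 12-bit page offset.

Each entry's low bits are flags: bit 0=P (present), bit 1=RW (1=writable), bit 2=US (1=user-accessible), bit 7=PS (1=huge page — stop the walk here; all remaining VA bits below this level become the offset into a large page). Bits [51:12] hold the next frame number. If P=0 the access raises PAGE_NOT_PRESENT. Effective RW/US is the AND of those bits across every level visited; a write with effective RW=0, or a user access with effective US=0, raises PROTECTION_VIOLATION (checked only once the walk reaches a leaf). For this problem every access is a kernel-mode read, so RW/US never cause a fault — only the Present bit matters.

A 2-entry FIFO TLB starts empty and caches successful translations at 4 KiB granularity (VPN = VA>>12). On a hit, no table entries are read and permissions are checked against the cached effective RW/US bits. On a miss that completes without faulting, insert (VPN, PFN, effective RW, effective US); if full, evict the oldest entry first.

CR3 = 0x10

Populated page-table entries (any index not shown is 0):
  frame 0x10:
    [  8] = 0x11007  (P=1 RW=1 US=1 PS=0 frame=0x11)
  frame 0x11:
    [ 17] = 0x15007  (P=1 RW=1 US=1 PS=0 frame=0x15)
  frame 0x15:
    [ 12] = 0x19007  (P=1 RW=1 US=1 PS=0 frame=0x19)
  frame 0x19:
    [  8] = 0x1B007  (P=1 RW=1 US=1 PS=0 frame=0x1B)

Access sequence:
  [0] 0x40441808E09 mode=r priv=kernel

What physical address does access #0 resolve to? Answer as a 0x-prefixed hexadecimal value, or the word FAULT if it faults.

Walk each access:
#0 VA=0x40441808E09 (r,kernel):
  L0: frame=0x10 idx=8 entry=0x11007 [P=1 RW=1 US=1 PS=0]
  L1: frame=0x11 idx=17 entry=0x15007 [P=1 RW=1 US=1 PS=0]
  L2: frame=0x15 idx=12 entry=0x19007 [P=1 RW=1 US=1 PS=0]
  L3: frame=0x19 idx=8 entry=0x1B007 [P=1 RW=1 US=1 PS=0]
  → PA=0x1BE09  (4 entries read)

Access #0 PA: 0x1BE09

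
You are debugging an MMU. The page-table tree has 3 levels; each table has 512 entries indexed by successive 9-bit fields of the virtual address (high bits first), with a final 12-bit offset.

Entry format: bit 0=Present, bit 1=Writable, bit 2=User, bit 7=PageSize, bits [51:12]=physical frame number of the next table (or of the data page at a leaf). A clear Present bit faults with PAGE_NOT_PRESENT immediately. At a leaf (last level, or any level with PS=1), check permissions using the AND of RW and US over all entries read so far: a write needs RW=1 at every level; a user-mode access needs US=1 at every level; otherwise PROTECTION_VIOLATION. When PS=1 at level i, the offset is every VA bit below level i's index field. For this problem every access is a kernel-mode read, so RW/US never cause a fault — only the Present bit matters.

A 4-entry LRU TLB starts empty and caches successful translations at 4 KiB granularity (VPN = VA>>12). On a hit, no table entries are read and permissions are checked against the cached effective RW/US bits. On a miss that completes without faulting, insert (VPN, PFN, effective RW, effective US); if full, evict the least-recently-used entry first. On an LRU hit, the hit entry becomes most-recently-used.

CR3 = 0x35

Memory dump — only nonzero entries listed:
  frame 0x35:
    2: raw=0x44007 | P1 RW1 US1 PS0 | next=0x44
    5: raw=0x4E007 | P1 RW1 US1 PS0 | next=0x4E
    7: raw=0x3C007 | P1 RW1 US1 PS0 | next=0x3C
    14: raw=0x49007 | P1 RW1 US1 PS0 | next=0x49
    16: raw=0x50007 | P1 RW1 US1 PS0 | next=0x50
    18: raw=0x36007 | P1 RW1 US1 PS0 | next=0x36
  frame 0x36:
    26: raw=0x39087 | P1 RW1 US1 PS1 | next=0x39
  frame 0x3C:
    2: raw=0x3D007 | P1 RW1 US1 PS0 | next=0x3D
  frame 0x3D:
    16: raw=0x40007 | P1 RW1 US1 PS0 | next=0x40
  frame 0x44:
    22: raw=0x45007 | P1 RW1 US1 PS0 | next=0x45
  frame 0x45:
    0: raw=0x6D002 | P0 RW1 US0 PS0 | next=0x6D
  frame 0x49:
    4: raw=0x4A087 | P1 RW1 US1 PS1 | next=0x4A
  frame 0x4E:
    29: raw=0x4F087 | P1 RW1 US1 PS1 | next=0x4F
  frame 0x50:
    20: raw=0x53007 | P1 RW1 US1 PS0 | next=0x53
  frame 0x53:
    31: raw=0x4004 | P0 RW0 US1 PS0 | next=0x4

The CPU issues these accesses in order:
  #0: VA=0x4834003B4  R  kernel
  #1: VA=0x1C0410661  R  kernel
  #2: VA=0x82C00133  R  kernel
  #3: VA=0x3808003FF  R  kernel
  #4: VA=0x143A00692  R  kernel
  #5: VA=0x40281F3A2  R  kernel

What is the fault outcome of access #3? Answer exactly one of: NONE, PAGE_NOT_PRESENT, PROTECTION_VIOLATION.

Per-access translation:
#0 VA=0x4834003B4 (r,kernel):
  L0 @0x35[18] → 0x36007  P=1,RW=1,US=1,PS=0
  L1 @0x36[26] → 0x39087  P=1,RW=1,US=1,PS=1
  ✓ 0x393B4 (huge @L1)  — 2 lookups
#1 VA=0x1C0410661 (r,kernel):
  L0 @0x35[7] → 0x3C007  P=1,RW=1,US=1,PS=0
  L1 @0x3C[2] → 0x3D007  P=1,RW=1,US=1,PS=0
  L2 @0x3D[16] → 0x40007  P=1,RW=1,US=1,PS=0
  ✓ 0x40661  — 3 lookups
#2 VA=0x82C00133 (r,kernel):
  L0 @0x35[2] → 0x44007  P=1,RW=1,US=1,PS=0
  L1 @0x44[22] → 0x45007  P=1,RW=1,US=1,PS=0
  L2 @0x45[0] → 0x6D002  P=0,RW=1,US=0,PS=0
  → PAGE_NOT_PRESENT  (3 entries read)
#3 VA=0x3808003FF (r,kernel):
  L0 @0x35[14] → 0x49007  P=1,RW=1,US=1,PS=0
  L1 @0x49[4] → 0x4A087  P=1,RW=1,US=1,PS=1
  ✓ 0x4A3FF (huge @L1)  — 2 lookups
#4 VA=0x143A00692 (r,kernel):
  L0 @0x35[5] → 0x4E007  P=1,RW=1,US=1,PS=0
  L1 @0x4E[29] → 0x4F087  P=1,RW=1,US=1,PS=1
  ✓ 0x4F692 (huge @L1)  — 2 lookups
#5 VA=0x40281F3A2 (r,kernel):
  L0 @0x35[16] → 0x50007  P=1,RW=1,US=1,PS=0
  L1 @0x50[20] → 0x53007  P=1,RW=1,US=1,PS=0
  L2 @0x53[31] → 0x4004  P=0,RW=0,US=1,PS=0
  → PAGE_NOT_PRESENT  (3 entries read)

Access #3 fault: NONE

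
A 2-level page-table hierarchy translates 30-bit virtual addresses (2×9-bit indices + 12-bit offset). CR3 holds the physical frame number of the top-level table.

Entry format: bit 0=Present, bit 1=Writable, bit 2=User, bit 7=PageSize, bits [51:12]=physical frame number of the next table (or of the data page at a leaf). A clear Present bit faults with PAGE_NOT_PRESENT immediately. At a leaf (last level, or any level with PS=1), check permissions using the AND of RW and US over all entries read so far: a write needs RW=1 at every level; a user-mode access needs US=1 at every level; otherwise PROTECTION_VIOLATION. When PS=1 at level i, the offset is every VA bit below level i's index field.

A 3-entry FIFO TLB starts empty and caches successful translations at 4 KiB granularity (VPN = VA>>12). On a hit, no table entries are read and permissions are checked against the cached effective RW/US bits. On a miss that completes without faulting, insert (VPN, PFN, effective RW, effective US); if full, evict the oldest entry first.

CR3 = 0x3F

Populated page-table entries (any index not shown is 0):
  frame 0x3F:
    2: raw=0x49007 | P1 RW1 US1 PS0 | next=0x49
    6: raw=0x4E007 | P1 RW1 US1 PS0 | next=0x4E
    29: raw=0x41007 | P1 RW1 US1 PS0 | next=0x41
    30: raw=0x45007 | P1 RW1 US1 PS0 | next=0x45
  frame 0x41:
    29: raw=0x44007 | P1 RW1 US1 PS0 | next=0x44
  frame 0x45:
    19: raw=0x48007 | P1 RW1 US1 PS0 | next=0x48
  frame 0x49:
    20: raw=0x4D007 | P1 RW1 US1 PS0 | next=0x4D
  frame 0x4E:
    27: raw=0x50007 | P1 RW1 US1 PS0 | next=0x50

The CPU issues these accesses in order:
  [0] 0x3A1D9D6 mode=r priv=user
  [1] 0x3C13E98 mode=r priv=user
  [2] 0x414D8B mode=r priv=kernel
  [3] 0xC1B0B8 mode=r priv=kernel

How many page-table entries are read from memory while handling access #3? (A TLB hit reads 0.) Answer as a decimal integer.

Walk each access:
#0 VA=0x3A1D9D6 (r,user):
  [0] read 0x3F idx=29: raw=0x41007 flags P=1 W=1 U=1 S=0
  [1] read 0x41 idx=29: raw=0x44007 flags P=1 W=1 U=1 S=0
  ⇒ phys 0x449D6  [2 reads]
#1 VA=0x3C13E98 (r,user):
  [0] read 0x3F idx=30: raw=0x45007 flags P=1 W=1 U=1 S=0
  [1] read 0x45 idx=19: raw=0x48007 flags P=1 W=1 U=1 S=0
  ⇒ phys 0x48E98  [2 reads]
#2 VA=0x414D8B (r,kernel):
  [0] read 0x3F idx=2: raw=0x49007 flags P=1 W=1 U=1 S=0
  [1] read 0x49 idx=20: raw=0x4D007 flags P=1 W=1 U=1 S=0
  ⇒ phys 0x4DD8B  [2 reads]
#3 VA=0xC1B0B8 (r,kernel):
  [0] read 0x3F idx=6: raw=0x4E007 flags P=1 W=1 U=1 S=0
  [1] read 0x4E idx=27: raw=0x50007 flags P=1 W=1 U=1 S=0
  ⇒ phys 0x500B8  [2 reads]

Entries read for #3: 2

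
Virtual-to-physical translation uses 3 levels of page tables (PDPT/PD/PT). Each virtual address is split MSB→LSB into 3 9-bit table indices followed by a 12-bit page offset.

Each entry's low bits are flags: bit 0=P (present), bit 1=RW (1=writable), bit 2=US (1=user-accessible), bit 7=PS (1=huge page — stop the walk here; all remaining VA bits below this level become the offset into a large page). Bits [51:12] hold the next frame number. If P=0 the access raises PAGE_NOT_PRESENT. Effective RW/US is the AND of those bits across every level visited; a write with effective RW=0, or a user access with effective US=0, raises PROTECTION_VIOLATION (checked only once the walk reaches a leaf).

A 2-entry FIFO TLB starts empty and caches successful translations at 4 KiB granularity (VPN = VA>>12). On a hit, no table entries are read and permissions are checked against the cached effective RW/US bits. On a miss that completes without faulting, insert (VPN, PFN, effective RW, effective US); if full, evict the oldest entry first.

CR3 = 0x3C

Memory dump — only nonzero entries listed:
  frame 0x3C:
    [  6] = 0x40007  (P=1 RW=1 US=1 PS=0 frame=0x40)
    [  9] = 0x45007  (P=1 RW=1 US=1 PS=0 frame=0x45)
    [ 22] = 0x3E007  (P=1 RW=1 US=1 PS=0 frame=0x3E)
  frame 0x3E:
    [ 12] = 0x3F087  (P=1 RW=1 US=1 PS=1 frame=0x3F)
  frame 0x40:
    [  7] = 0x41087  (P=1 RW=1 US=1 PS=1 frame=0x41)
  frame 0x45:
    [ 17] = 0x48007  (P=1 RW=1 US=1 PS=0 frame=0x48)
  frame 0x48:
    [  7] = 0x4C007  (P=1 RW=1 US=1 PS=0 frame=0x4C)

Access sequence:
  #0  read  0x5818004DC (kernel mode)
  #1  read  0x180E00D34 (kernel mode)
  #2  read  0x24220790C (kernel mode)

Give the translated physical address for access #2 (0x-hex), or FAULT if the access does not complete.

Trace:
#0 VA=0x5818004DC (r,kernel):
  L0: frame=0x3C idx=22 entry=0x3E007 [P=1 RW=1 US=1 PS=0]
  L1: frame=0x3E idx=12 entry=0x3F087 [P=1 RW=1 US=1 PS=1]
  ⇒ phys 0x3F4DC (huge @L1)  [2 reads]
#1 VA=0x180E00D34 (r,kernel):
  L0: frame=0x3C idx=6 entry=0x40007 [P=1 RW=1 US=1 PS=0]
  L1: frame=0x40 idx=7 entry=0x41087 [P=1 RW=1 US=1 PS=1]
  ⇒ phys 0x41D34 (huge @L1)  [2 reads]
#2 VA=0x24220790C (r,kernel):
  L0: frame=0x3C idx=9 entry=0x45007 [P=1 RW=1 US=1 PS=0]
  L1: frame=0x45 idx=17 entry=0x48007 [P=1 RW=1 US=1 PS=0]
  L2: frame=0x48 idx=7 entry=0x4C007 [P=1 RW=1 US=1 PS=0]
  ⇒ phys 0x4C90C  [3 reads]

Access #2 PA: 0x4C90C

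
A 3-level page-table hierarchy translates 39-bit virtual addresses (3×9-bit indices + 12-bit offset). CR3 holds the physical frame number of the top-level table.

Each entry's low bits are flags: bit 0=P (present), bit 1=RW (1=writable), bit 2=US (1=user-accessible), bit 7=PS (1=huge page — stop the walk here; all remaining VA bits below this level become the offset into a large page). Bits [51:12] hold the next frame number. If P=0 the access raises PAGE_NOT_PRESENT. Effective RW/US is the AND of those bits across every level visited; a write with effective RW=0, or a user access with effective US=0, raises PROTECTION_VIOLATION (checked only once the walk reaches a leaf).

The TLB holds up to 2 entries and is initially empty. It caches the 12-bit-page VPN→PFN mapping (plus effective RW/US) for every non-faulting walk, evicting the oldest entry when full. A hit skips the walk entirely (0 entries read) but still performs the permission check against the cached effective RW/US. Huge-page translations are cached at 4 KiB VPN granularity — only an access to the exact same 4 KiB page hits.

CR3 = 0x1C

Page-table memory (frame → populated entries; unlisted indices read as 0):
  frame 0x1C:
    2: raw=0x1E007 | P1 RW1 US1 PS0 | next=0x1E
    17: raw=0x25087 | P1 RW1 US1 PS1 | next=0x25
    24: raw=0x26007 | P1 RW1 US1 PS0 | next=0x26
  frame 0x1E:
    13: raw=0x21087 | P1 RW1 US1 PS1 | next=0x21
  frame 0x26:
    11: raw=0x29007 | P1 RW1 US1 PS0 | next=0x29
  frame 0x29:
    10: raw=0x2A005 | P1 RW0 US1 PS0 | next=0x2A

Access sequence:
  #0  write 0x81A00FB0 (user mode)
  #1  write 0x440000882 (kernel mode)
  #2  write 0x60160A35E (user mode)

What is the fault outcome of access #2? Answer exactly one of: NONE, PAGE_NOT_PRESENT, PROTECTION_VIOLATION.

Per-access translation:
#0 VA=0x81A00FB0 (w,user):
  lvl0: tbl 0x1C, slot 2 ⇒ 0x1E007 (P1/RW1/US1/PS0)
  lvl1: tbl 0x1E, slot 13 ⇒ 0x21087 (P1/RW1/US1/PS1)
  → PA=0x21FB0 (huge @L1)  (2 entries read)
#1 VA=0x440000882 (w,kernel):
  lvl0: tbl 0x1C, slot 17 ⇒ 0x25087 (P1/RW1/US1/PS1)
  → PA=0x25882 (huge @L0)  (1 entries read)
#2 VA=0x60160A35E (w,user):
  lvl0: tbl 0x1C, slot 24 ⇒ 0x26007 (P1/RW1/US1/PS0)
  lvl1: tbl 0x26, slot 11 ⇒ 0x29007 (P1/RW1/US1/PS0)
  lvl2: tbl 0x29, slot 10 ⇒ 0x2A005 (P1/RW0/US1/PS0)
  ✗ PROTECTION_VIOLATION  [3 reads]

Access #2 fault: PROTECTION_VIOLATION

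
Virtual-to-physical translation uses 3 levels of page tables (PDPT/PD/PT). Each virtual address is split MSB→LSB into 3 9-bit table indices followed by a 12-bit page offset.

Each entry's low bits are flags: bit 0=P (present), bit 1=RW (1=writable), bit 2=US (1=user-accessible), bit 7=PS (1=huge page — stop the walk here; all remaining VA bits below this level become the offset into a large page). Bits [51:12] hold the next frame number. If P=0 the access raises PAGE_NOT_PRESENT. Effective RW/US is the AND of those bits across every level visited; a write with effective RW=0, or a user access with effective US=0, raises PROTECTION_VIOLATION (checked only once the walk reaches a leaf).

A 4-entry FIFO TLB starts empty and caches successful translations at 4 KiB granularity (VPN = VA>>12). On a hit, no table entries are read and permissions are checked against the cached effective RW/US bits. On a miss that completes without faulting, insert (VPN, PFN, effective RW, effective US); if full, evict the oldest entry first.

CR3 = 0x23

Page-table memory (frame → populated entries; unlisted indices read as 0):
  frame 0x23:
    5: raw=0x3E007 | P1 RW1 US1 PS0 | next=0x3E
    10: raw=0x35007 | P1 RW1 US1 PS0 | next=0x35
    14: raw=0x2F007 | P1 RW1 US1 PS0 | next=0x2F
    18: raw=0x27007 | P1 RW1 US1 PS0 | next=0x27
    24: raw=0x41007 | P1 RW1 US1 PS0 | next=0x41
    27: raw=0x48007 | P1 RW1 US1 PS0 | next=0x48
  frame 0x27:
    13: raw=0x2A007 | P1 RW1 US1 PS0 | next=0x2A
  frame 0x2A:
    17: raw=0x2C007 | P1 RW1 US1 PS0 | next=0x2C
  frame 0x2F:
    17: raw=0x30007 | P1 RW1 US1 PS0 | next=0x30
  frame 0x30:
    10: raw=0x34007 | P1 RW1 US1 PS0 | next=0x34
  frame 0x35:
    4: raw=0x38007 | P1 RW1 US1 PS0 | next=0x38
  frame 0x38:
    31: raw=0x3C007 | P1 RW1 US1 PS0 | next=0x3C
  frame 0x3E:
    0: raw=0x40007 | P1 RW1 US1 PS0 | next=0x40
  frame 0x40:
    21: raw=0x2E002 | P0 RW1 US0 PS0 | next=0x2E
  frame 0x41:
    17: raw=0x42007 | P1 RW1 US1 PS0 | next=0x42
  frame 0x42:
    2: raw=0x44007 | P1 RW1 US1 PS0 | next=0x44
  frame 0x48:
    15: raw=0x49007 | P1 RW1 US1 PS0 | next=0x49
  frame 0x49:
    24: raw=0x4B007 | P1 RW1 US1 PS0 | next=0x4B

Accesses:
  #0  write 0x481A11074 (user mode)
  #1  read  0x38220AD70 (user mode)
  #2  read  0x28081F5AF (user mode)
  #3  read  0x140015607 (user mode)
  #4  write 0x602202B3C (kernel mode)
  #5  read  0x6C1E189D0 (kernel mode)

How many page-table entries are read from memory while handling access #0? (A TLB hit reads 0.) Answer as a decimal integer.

Trace:
#0 VA=0x481A11074 (w,user):
  L0 @0x23[18] → 0x27007  P=1,RW=1,US=1,PS=0
  L1 @0x27[13] → 0x2A007  P=1,RW=1,US=1,PS=0
  L2 @0x2A[17] → 0x2C007  P=1,RW=1,US=1,PS=0
  ✓ 0x2C074  — 3 lookups
#1 VA=0x38220AD70 (r,user):
  L0 @0x23[14] → 0x2F007  P=1,RW=1,US=1,PS=0
  L1 @0x2F[17] → 0x30007  P=1,RW=1,US=1,PS=0
  L2 @0x30[10] → 0x34007  P=1,RW=1,US=1,PS=0
  ✓ 0x34D70  — 3 lookups
#2 VA=0x28081F5AF (r,user):
  L0 @0x23[10] → 0x35007  P=1,RW=1,US=1,PS=0
  L1 @0x35[4] → 0x38007  P=1,RW=1,US=1,PS=0
  L2 @0x38[31] → 0x3C007  P=1,RW=1,US=1,PS=0
  ✓ 0x3C5AF  — 3 lookups
#3 VA=0x140015607 (r,user):
  L0 @0x23[5] → 0x3E007  P=1,RW=1,US=1,PS=0
  L1 @0x3E[0] → 0x40007  P=1,RW=1,US=1,PS=0
  L2 @0x40[21] → 0x2E002  P=0,RW=1,US=0,PS=0
  ✗ PAGE_NOT_PRESENT  [3 reads]
#4 VA=0x602202B3C (w,kernel):
  L0 @0x23[24] → 0x41007  P=1,RW=1,US=1,PS=0
  L1 @0x41[17] → 0x42007  P=1,RW=1,US=1,PS=0
  L2 @0x42[2] → 0x44007  P=1,RW=1,US=1,PS=0
  ✓ 0x44B3C  — 3 lookups
#5 VA=0x6C1E189D0 (r,kernel):
  L0 @0x23[27] → 0x48007  P=1,RW=1,US=1,PS=0
  L1 @0x48[15] → 0x49007  P=1,RW=1,US=1,PS=0
  L2 @0x49[24] → 0x4B007  P=1,RW=1,US=1,PS=0
  ✓ 0x4B9D0  — 3 lookups

Entries read for #0: 3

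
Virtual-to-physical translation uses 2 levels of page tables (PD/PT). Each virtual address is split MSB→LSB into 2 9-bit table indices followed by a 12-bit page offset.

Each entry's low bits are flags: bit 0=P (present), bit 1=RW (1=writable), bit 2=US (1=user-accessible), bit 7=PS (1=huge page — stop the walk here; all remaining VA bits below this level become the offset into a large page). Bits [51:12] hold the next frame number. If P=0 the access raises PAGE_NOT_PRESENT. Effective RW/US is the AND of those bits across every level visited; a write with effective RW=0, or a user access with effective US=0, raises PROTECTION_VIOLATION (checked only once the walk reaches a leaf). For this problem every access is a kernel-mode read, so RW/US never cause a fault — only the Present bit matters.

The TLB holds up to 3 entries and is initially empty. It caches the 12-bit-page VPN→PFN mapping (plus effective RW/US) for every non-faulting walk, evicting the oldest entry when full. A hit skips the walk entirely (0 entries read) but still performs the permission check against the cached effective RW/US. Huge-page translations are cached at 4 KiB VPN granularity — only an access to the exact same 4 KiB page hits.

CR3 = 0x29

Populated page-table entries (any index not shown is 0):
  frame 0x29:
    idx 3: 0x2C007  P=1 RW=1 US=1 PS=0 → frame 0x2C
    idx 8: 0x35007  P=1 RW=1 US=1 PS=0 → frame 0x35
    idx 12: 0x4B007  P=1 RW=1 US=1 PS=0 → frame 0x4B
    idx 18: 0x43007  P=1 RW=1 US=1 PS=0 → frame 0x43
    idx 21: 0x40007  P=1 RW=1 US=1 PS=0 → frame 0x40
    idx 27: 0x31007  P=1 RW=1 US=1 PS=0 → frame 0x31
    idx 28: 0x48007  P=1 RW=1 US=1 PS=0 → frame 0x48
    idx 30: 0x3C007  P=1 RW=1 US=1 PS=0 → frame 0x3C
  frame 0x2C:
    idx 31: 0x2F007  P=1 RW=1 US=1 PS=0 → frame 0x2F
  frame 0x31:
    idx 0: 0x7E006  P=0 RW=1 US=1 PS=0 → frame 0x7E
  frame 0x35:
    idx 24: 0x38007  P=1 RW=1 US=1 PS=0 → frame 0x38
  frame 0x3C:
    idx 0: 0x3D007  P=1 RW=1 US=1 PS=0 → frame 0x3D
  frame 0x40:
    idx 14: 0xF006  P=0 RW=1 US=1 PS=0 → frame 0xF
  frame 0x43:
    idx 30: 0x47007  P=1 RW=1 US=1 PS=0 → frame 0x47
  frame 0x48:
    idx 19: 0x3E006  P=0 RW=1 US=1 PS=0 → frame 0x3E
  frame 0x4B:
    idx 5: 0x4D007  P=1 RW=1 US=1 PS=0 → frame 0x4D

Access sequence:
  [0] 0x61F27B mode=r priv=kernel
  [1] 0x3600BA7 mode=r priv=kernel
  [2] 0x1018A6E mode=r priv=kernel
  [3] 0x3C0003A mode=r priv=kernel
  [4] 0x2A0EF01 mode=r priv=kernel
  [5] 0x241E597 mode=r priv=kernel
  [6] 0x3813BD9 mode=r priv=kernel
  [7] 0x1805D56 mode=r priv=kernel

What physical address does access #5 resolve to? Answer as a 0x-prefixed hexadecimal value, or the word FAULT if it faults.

Trace:
#0 VA=0x61F27B (r,kernel):
  L0: frame=0x29 idx=3 entry=0x2C007 [P=1 RW=1 US=1 PS=0]
  L1: frame=0x2C idx=31 entry=0x2F007 [P=1 RW=1 US=1 PS=0]
  ✓ 0x2F27B  — 2 lookups
#1 VA=0x3600BA7 (r,kernel):
  L0: frame=0x29 idx=27 entry=0x31007 [P=1 RW=1 US=1 PS=0]
  L1: frame=0x31 idx=0 entry=0x7E006 [P=0 RW=1 US=1 PS=0]
  → PAGE_NOT_PRESENT  (2 entries read)
#2 VA=0x1018A6E (r,kernel):
  L0: frame=0x29 idx=8 entry=0x35007 [P=1 RW=1 US=1 PS=0]
  L1: frame=0x35 idx=24 entry=0x38007 [P=1 RW=1 US=1 PS=0]
  ✓ 0x38A6E  — 2 lookups
#3 VA=0x3C0003A (r,kernel):
  L0: frame=0x29 idx=30 entry=0x3C007 [P=1 RW=1 US=1 PS=0]
  L1: frame=0x3C idx=0 entry=0x3D007 [P=1 RW=1 US=1 PS=0]
  ✓ 0x3D03A  — 2 lookups
#4 VA=0x2A0EF01 (r,kernel):
  L0: frame=0x29 idx=21 entry=0x40007 [P=1 RW=1 US=1 PS=0]
  L1: frame=0x40 idx=14 entry=0xF006 [P=0 RW=1 US=1 PS=0]
  → PAGE_NOT_PRESENT  (2 entries read)
#5 VA=0x241E597 (r,kernel):
  L0: frame=0x29 idx=18 entry=0x43007 [P=1 RW=1 US=1 PS=0]
  L1: frame=0x43 idx=30 entry=0x47007 [P=1 RW=1 US=1 PS=0]
  ✓ 0x47597  — 2 lookups
#6 VA=0x3813BD9 (r,kernel):
  L0: frame=0x29 idx=28 entry=0x48007 [P=1 RW=1 US=1 PS=0]
  L1: frame=0x48 idx=19 entry=0x3E006 [P=0 RW=1 US=1 PS=0]
  → PAGE_NOT_PRESENT  (2 entries read)
#7 VA=0x1805D56 (r,kernel):
  L0: frame=0x29 idx=12 entry=0x4B007 [P=1 RW=1 US=1 PS=0]
  L1: frame=0x4B idx=5 entry=0x4D007 [P=1 RW=1 US=1 PS=0]
  ✓ 0x4DD56  — 2 lookups

Access #5 PA: 0x47597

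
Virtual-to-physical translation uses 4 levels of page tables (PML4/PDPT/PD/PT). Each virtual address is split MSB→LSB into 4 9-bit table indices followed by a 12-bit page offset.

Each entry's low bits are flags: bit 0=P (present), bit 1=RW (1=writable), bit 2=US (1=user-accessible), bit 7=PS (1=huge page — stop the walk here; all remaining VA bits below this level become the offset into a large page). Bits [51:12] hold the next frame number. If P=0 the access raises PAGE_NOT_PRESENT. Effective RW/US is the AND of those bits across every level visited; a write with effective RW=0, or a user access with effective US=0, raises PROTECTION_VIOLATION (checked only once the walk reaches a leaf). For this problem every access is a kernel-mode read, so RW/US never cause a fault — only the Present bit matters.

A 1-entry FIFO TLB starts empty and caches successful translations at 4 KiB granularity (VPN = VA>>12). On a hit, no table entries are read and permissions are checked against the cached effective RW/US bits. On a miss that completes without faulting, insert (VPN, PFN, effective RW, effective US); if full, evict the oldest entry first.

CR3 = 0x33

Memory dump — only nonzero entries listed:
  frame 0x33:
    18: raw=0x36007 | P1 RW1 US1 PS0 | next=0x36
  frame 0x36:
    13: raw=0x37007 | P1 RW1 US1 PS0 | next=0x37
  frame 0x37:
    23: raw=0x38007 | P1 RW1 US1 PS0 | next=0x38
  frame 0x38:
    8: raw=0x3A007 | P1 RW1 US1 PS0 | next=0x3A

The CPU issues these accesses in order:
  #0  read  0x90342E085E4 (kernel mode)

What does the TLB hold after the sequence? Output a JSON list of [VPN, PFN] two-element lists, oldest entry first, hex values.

Walk each access:
#0 VA=0x90342E085E4 (r,kernel):
  L0: frame=0x33 idx=18 entry=0x36007 [P=1 RW=1 US=1 PS=0]
  L1: frame=0x36 idx=13 entry=0x37007 [P=1 RW=1 US=1 PS=0]
  L2: frame=0x37 idx=23 entry=0x38007 [P=1 RW=1 US=1 PS=0]
  L3: frame=0x38 idx=8 entry=0x3A007 [P=1 RW=1 US=1 PS=0]
  ✓ 0x3A5E4  — 4 lookups

TLB: [["0x90342E08", "0x3A"]]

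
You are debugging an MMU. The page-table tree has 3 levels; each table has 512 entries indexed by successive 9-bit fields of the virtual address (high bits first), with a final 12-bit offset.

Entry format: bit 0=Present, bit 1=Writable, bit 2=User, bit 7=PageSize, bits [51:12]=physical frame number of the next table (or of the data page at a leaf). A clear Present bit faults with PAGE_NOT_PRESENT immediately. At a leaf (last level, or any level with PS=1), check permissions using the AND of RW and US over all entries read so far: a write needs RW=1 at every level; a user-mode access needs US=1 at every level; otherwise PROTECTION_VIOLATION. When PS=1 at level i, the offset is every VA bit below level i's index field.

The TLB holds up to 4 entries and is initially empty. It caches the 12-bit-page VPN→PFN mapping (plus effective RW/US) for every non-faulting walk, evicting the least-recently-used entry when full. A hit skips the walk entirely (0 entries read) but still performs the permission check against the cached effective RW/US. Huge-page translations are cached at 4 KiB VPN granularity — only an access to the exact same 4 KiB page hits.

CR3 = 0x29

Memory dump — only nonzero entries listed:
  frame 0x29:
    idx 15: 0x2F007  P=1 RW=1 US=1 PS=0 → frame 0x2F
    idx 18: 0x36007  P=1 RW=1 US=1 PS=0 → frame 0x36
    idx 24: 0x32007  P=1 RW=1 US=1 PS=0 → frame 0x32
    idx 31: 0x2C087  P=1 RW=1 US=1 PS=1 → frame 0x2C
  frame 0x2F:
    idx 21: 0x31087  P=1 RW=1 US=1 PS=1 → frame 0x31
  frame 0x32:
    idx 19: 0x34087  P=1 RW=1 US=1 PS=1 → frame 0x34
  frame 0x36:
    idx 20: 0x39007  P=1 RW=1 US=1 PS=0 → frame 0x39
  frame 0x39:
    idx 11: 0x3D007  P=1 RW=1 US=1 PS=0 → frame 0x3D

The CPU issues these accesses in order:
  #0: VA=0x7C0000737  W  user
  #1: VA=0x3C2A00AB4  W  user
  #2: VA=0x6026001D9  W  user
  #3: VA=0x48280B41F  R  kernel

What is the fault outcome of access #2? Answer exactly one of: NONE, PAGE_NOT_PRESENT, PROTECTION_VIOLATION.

Walk each access:
#0 VA=0x7C0000737 (w,user):
  [0] read 0x29 idx=31: raw=0x2C087 flags P=1 W=1 U=1 S=1
  ⇒ phys 0x2C737 (huge @L0)  [1 reads]
#1 VA=0x3C2A00AB4 (w,user):
  [0] read 0x29 idx=15: raw=0x2F007 flags P=1 W=1 U=1 S=0
  [1] read 0x2F idx=21: raw=0x31087 flags P=1 W=1 U=1 S=1
  ⇒ phys 0x31AB4 (huge @L1)  [2 reads]
#2 VA=0x6026001D9 (w,user):
  [0] read 0x29 idx=24: raw=0x32007 flags P=1 W=1 U=1 S=0
  [1] read 0x32 idx=19: raw=0x34087 flags P=1 W=1 U=1 S=1
  ⇒ phys 0x341D9 (huge @L1)  [2 reads]
#3 VA=0x48280B41F (r,kernel):
  [0] read 0x29 idx=18: raw=0x36007 flags P=1 W=1 U=1 S=0
  [1] read 0x36 idx=20: raw=0x39007 flags P=1 W=1 U=1 S=0
  [2] read 0x39 idx=11: raw=0x3D007 flags P=1 W=1 U=1 S=0
  ⇒ phys 0x3D41F  [3 reads]

Access #2 fault: NONE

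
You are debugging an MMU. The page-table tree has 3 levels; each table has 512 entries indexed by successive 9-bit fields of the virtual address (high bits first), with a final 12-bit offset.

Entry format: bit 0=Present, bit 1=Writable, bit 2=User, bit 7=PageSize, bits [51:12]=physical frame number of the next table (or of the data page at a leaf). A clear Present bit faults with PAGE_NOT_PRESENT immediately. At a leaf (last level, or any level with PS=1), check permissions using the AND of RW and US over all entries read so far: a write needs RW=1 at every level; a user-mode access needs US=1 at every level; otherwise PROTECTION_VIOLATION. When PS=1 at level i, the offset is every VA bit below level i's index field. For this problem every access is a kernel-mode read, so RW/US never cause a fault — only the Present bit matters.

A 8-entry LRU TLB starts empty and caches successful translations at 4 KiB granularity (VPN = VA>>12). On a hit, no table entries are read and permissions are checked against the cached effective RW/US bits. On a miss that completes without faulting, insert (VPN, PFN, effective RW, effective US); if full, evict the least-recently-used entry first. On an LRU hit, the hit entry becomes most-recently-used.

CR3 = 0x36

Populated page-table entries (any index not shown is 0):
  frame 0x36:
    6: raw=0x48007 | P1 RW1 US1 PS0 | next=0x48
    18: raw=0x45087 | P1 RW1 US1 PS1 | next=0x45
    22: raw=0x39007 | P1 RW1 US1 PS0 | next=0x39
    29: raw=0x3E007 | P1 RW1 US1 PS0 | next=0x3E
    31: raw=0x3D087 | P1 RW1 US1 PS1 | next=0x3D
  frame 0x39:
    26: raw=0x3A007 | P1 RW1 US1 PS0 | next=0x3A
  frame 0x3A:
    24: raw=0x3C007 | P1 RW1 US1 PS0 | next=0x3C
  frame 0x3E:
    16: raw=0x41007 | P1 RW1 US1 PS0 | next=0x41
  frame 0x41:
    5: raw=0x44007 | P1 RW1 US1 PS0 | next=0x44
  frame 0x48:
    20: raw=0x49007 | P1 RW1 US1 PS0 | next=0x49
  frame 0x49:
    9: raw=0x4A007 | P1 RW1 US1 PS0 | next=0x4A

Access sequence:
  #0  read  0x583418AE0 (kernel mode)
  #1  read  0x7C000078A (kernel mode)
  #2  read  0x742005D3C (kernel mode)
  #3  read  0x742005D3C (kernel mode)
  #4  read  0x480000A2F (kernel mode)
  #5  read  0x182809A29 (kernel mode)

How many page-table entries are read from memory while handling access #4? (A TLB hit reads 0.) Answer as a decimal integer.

Per-access translation:
#0 VA=0x583418AE0 (r,kernel):
  [0] read 0x36 idx=22: raw=0x39007 flags P=1 W=1 U=1 S=0
  [1] read 0x39 idx=26: raw=0x3A007 flags P=1 W=1 U=1 S=0
  [2] read 0x3A idx=24: raw=0x3C007 flags P=1 W=1 U=1 S=0
  → PA=0x3CAE0  (3 entries read)
#1 VA=0x7C000078A (r,kernel):
  [0] read 0x36 idx=31: raw=0x3D087 flags P=1 W=1 U=1 S=1
  → PA=0x3D78A (huge @L0)  (1 entries read)
#2 VA=0x742005D3C (r,kernel):
  [0] read 0x36 idx=29: raw=0x3E007 flags P=1 W=1 U=1 S=0
  [1] read 0x3E idx=16: raw=0x41007 flags P=1 W=1 U=1 S=0
  [2] read 0x41 idx=5: raw=0x44007 flags P=1 W=1 U=1 S=0
  → PA=0x44D3C  (3 entries read)
#3 VA=0x742005D3C (r,kernel):
  TLB hit vpn=0x742005 → PA=0x44D3C
#4 VA=0x480000A2F (r,kernel):
  [0] read 0x36 idx=18: raw=0x45087 flags P=1 W=1 U=1 S=1
  → PA=0x45A2F (huge @L0)  (1 entries read)
#5 VA=0x182809A29 (r,kernel):
  [0] read 0x36 idx=6: raw=0x48007 flags P=1 W=1 U=1 S=0
  [1] read 0x48 idx=20: raw=0x49007 flags P=1 W=1 U=1 S=0
  [2] read 0x49 idx=9: raw=0x4A007 flags P=1 W=1 U=1 S=0
  → PA=0x4AA29  (3 entries read)

Entries read for #4: 1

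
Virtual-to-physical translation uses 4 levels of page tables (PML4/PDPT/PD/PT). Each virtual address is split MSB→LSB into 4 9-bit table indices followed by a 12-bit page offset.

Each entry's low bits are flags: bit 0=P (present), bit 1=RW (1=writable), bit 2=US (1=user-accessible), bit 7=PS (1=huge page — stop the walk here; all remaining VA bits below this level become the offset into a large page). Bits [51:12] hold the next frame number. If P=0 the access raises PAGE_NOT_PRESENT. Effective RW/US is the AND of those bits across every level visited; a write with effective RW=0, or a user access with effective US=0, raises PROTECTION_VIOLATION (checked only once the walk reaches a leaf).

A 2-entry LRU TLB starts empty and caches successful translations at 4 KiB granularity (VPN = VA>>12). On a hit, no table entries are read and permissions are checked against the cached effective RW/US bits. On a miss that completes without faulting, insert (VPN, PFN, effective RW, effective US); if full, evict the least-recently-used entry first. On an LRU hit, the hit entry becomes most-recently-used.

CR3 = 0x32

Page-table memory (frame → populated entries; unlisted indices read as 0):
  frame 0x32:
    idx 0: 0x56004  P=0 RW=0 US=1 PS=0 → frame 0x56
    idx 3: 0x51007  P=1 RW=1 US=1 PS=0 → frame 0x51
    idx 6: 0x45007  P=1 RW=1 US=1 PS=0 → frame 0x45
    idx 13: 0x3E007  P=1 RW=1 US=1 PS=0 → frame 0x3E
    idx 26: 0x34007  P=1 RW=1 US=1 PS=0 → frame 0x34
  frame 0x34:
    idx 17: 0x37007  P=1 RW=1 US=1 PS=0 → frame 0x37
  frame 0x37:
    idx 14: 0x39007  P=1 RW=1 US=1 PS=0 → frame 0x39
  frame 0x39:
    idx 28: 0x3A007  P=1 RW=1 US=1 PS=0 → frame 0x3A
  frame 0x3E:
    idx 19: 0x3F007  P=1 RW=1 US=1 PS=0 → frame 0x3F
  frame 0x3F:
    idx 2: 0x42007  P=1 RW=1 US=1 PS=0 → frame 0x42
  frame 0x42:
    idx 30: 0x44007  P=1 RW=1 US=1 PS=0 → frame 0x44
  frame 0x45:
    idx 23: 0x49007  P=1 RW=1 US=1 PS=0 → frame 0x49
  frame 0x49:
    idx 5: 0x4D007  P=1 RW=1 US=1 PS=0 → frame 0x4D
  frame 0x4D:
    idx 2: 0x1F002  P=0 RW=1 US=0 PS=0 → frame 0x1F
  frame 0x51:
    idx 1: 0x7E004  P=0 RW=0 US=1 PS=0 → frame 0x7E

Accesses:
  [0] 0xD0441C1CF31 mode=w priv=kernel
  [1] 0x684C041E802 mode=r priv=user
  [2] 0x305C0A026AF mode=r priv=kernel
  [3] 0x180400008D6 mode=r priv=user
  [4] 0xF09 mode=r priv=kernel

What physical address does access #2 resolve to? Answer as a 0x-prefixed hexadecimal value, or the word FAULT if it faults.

Per-access translation:
#0 VA=0xD0441C1CF31 (w,kernel):
  L0 @0x32[26] → 0x34007  P=1,RW=1,US=1,PS=0
  L1 @0x34[17] → 0x37007  P=1,RW=1,US=1,PS=0
  L2 @0x37[14] → 0x39007  P=1,RW=1,US=1,PS=0
  L3 @0x39[28] → 0x3A007  P=1,RW=1,US=1,PS=0
  ✓ 0x3AF31  — 4 lookups
#1 VA=0x684C041E802 (r,user):
  L0 @0x32[13] → 0x3E007  P=1,RW=1,US=1,PS=0
  L1 @0x3E[19] → 0x3F007  P=1,RW=1,US=1,PS=0
  L2 @0x3F[2] → 0x42007  P=1,RW=1,US=1,PS=0
  L3 @0x42[30] → 0x44007  P=1,RW=1,US=1,PS=0
  ✓ 0x44802  — 4 lookups
#2 VA=0x305C0A026AF (r,kernel):
  L0 @0x32[6] → 0x45007  P=1,RW=1,US=1,PS=0
  L1 @0x45[23] → 0x49007  P=1,RW=1,US=1,PS=0
  L2 @0x49[5] → 0x4D007  P=1,RW=1,US=1,PS=0
  L3 @0x4D[2] → 0x1F002  P=0,RW=1,US=0,PS=0
  → PAGE_NOT_PRESENT  (4 entries read)
#3 VA=0x180400008D6 (r,user):
  L0 @0x32[3] → 0x51007  P=1,RW=1,US=1,PS=0
  L1 @0x51[1] → 0x7E004  P=0,RW=0,US=1,PS=0
  → PAGE_NOT_PRESENT  (2 entries read)
#4 VA=0xF09 (r,kernel):
  L0 @0x32[0] → 0x56004  P=0,RW=0,US=1,PS=0
  → PAGE_NOT_PRESENT  (1 entries read)

Access #2 PA: FAULT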